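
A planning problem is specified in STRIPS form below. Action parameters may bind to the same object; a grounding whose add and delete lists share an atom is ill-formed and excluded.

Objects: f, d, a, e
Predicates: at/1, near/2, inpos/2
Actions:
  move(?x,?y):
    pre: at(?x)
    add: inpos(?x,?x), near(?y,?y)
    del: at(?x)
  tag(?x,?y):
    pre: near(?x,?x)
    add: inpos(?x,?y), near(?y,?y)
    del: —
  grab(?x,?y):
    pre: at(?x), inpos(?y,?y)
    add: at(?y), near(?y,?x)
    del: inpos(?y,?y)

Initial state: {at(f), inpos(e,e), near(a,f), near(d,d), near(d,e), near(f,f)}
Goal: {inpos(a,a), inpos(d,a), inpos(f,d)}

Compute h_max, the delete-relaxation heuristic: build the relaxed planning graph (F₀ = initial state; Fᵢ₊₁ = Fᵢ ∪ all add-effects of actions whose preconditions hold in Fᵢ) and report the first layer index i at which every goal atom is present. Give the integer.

F0 = init (6 atoms)
F1 = F0 ∪ {at(e), inpos(d,a), inpos(d,d), inpos(d,e), inpos(d,f), inpos(f,a), inpos(f,d), inpos(f,e), inpos(f,f), near(a,a), near(e,e), near(e,f)}  (18 atoms)
F2 = F1 ∪ {at(d), inpos(a,a), inpos(a,d), inpos(a,e), inpos(a,f), inpos(e,a), inpos(e,d), inpos(e,f), near(d,f), near(f,e)}  (28 atoms)
goal ⊆ F2  ⇒  h_max = 2

2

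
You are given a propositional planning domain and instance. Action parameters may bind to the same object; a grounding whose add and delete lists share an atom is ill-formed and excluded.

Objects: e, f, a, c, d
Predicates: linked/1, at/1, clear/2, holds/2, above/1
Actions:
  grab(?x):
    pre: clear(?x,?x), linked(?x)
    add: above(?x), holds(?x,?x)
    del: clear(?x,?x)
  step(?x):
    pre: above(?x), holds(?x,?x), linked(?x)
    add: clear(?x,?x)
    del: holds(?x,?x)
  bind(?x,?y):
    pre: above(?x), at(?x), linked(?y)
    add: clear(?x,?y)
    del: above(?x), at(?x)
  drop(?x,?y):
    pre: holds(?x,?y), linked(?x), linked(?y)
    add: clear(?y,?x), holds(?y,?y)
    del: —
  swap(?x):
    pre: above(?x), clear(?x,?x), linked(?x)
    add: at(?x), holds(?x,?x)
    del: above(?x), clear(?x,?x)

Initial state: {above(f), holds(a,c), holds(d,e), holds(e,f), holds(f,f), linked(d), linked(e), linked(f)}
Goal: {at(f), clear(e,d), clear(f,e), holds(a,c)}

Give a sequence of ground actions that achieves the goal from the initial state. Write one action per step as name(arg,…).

step(f); drop(e,f); drop(d,e); swap(f)

1. step(f)  →  {above(f), clear(f,f), holds(a,c), holds(d,e), holds(e,f), linked(d), linked(e), linked(f)}
2. drop(e,f)  →  {above(f), clear(f,e), clear(f,f), holds(a,c), holds(d,e), holds(e,f), holds(f,f), linked(d), linked(e), linked(f)}
3. drop(d,e)  →  {above(f), clear(e,d), clear(f,e), clear(f,f), holds(a,c), holds(d,e), holds(e,e), holds(e,f), holds(f,f), linked(d), linked(e), linked(f)}
4. swap(f)  →  {at(f), clear(e,d), clear(f,e), holds(a,c), holds(d,e), holds(e,e), holds(e,f), holds(f,f), linked(d), linked(e), linked(f)}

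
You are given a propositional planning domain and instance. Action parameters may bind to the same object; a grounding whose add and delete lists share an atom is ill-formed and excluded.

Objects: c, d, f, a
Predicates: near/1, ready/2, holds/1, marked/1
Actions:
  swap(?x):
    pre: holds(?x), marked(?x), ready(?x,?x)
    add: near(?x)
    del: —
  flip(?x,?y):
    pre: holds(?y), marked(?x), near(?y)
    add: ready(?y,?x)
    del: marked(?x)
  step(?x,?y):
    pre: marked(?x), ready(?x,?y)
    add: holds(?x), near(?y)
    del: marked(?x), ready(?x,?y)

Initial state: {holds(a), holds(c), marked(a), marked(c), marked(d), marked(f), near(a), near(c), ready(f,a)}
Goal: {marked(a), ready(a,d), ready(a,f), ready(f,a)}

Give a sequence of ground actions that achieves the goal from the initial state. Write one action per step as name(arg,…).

flip(d,a); flip(f,a)

1. flip(d,a)  →  {holds(a), holds(c), marked(a), marked(c), marked(f), near(a), near(c), ready(a,d), ready(f,a)}
2. flip(f,a)  →  {holds(a), holds(c), marked(a), marked(c), near(a), near(c), ready(a,d), ready(a,f), ready(f,a)}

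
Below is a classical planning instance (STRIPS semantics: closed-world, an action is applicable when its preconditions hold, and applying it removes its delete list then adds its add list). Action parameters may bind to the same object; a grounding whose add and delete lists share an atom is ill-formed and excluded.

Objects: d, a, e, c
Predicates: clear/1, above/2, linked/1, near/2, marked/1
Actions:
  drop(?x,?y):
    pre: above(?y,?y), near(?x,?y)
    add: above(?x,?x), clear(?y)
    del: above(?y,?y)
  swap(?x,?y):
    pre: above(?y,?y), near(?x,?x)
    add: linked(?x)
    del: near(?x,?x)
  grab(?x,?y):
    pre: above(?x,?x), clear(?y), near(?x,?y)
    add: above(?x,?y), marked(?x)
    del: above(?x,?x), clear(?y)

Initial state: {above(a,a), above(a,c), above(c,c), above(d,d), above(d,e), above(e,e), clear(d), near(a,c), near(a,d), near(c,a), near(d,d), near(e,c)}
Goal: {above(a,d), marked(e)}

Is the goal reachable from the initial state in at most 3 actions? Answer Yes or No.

Yes

1. drop(a,c)  →  {above(a,a), above(a,c), above(d,d), above(d,e), above(e,e), clear(c), clear(d), near(a,c), near(a,d), near(c,a), near(d,d), near(e,c)}
2. grab(a,d)  →  {above(a,c), above(a,d), above(d,d), above(d,e), above(e,e), clear(c), marked(a), near(a,c), near(a,d), near(c,a), near(d,d), near(e,c)}
3. grab(e,c)  →  {above(a,c), above(a,d), above(d,d), above(d,e), above(e,c), marked(a), marked(e), near(a,c), near(a,d), near(c,a), near(d,d), near(e,c)}
optimal plan length = 3; 3 ≤ 3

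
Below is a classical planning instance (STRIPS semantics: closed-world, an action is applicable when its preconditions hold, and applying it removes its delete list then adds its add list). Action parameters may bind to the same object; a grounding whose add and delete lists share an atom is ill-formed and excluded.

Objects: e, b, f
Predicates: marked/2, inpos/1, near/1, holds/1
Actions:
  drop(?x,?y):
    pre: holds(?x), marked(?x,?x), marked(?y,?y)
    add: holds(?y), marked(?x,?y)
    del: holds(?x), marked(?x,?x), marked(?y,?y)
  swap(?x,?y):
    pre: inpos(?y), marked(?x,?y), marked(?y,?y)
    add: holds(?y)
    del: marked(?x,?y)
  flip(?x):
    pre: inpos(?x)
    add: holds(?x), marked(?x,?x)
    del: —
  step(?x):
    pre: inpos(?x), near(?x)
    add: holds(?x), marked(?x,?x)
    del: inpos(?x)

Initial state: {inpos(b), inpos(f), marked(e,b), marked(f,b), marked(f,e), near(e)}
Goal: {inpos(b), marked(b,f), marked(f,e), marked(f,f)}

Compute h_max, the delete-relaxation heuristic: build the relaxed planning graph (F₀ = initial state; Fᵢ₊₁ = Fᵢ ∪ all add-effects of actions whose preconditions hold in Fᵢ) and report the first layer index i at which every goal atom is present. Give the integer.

F0 = init (6 atoms)
F1 = F0 ∪ {holds(b), holds(f), marked(b,b), marked(f,f)}  (10 atoms)
F2 = F1 ∪ {marked(b,f)}  (11 atoms)
goal ⊆ F2  ⇒  h_max = 2

2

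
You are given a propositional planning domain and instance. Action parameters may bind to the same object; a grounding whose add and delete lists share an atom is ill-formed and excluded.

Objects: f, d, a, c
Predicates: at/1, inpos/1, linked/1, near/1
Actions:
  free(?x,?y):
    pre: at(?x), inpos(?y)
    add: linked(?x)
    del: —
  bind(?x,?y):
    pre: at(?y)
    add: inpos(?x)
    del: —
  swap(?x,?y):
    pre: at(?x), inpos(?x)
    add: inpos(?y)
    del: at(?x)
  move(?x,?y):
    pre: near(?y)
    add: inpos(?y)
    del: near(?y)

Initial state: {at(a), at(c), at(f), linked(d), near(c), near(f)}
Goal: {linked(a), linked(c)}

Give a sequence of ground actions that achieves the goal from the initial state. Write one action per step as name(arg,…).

bind(f,f); free(a,f); free(c,f)

1. bind(f,f)  →  {at(a), at(c), at(f), inpos(f), linked(d), near(c), near(f)}
2. free(a,f)  →  {at(a), at(c), at(f), inpos(f), linked(a), linked(d), near(c), near(f)}
3. free(c,f)  →  {at(a), at(c), at(f), inpos(f), linked(a), linked(c), linked(d), near(c), near(f)}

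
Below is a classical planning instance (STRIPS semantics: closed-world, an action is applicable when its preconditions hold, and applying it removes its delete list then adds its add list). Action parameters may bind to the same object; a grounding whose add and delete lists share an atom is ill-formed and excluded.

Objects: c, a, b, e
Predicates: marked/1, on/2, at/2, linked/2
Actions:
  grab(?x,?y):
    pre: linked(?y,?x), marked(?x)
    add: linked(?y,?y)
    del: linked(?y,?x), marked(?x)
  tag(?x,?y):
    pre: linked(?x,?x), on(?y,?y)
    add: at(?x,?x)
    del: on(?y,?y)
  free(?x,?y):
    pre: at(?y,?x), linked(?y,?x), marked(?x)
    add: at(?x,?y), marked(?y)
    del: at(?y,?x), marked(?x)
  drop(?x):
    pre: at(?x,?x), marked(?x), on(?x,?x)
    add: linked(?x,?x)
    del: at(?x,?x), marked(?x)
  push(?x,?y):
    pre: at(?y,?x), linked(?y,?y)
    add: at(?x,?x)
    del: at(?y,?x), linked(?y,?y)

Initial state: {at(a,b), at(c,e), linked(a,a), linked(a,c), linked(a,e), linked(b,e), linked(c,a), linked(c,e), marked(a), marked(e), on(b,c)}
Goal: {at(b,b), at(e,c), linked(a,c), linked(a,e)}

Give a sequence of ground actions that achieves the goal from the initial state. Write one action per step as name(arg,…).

1. free(e,c)  →  {at(a,b), at(e,c), linked(a,a), linked(a,c), linked(a,e), linked(b,e), linked(c,a), linked(c,e), marked(a), marked(c), on(b,c)}
2. push(b,a)  →  {at(b,b), at(e,c), linked(a,c), linked(a,e), linked(b,e), linked(c,a), linked(c,e), marked(a), marked(c), on(b,c)}

free(e,c); push(b,a)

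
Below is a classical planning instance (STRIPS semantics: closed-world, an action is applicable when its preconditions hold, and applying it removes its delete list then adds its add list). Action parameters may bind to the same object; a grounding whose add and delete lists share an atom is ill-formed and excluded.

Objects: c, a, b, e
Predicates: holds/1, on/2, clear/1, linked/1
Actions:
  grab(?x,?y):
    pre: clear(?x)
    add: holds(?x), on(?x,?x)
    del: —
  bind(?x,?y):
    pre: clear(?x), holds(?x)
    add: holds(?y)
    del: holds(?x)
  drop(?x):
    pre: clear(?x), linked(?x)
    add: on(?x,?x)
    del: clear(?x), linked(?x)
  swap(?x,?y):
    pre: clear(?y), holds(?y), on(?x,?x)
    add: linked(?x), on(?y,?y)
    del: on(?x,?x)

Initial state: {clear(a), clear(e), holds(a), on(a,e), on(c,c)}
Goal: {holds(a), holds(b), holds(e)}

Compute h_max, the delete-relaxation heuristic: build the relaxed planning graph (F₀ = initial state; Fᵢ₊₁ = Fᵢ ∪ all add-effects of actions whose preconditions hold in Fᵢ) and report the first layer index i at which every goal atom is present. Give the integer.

1

F0 = init (5 atoms)
F1 = F0 ∪ {holds(b), holds(c), holds(e), linked(c), on(a,a), on(e,e)}  (11 atoms)
goal ⊆ F1  ⇒  h_max = 1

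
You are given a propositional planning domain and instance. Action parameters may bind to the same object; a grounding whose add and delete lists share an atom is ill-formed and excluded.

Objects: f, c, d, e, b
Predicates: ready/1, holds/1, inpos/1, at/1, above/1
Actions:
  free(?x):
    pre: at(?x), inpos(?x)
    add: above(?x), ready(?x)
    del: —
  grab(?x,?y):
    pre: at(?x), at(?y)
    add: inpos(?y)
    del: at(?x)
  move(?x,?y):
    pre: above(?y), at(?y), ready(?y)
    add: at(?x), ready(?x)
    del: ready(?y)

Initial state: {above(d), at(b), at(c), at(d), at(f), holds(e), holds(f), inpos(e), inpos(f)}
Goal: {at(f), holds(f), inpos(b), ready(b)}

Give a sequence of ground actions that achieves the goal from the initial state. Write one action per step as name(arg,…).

grab(c,b); free(b)

1. grab(c,b)  →  {above(d), at(b), at(d), at(f), holds(e), holds(f), inpos(b), inpos(e), inpos(f)}
2. free(b)  →  {above(b), above(d), at(b), at(d), at(f), holds(e), holds(f), inpos(b), inpos(e), inpos(f), ready(b)}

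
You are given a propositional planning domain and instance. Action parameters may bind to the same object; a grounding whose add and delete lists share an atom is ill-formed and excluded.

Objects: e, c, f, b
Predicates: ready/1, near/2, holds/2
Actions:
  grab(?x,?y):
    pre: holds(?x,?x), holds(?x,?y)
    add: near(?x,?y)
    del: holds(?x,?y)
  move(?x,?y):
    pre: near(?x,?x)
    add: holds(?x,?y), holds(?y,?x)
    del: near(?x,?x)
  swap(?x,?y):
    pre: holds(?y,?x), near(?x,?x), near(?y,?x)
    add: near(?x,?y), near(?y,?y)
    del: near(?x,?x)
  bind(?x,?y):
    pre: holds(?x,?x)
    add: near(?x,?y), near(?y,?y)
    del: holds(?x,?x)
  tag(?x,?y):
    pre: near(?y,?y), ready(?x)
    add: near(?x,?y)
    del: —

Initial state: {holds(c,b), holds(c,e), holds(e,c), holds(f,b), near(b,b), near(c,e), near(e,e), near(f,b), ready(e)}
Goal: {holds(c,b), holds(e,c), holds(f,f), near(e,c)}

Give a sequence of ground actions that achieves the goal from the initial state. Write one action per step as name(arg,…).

swap(e,c); swap(b,f); move(f,f)

1. swap(e,c)  →  {holds(c,b), holds(c,e), holds(e,c), holds(f,b), near(b,b), near(c,c), near(c,e), near(e,c), near(f,b), ready(e)}
2. swap(b,f)  →  {holds(c,b), holds(c,e), holds(e,c), holds(f,b), near(b,f), near(c,c), near(c,e), near(e,c), near(f,b), near(f,f), ready(e)}
3. move(f,f)  →  {holds(c,b), holds(c,e), holds(e,c), holds(f,b), holds(f,f), near(b,f), near(c,c), near(c,e), near(e,c), near(f,b), ready(e)}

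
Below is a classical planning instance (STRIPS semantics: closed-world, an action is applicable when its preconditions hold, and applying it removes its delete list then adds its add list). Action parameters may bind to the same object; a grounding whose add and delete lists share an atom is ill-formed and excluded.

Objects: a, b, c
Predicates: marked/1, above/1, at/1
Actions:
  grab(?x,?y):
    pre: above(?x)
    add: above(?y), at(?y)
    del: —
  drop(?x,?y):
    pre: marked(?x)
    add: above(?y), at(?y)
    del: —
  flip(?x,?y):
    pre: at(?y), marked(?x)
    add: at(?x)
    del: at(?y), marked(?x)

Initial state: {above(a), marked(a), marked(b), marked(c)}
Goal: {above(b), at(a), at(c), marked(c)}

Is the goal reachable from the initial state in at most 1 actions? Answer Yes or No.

1. grab(a,a)  →  {above(a), at(a), marked(a), marked(b), marked(c)}
2. grab(a,b)  →  {above(a), above(b), at(a), at(b), marked(a), marked(b), marked(c)}
3. grab(a,c)  →  {above(a), above(b), above(c), at(a), at(b), at(c), marked(a), marked(b), marked(c)}
optimal plan length = 3; 3 > 1

No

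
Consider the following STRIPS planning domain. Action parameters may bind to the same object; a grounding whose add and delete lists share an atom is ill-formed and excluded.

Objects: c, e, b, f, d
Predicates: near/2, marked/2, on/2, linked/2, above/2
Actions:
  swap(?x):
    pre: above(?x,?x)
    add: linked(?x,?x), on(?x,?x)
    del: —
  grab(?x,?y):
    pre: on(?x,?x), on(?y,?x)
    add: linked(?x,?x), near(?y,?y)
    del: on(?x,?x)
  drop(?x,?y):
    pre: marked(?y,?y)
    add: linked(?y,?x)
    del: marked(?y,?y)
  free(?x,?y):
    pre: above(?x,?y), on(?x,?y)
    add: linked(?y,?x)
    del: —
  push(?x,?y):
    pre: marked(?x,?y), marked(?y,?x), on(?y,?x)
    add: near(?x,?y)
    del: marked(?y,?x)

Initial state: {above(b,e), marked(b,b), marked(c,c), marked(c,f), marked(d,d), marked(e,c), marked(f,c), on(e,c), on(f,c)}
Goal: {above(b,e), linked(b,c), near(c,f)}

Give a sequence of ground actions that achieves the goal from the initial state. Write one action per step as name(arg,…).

drop(c,b); push(c,f)

1. drop(c,b)  →  {above(b,e), linked(b,c), marked(c,c), marked(c,f), marked(d,d), marked(e,c), marked(f,c), on(e,c), on(f,c)}
2. push(c,f)  →  {above(b,e), linked(b,c), marked(c,c), marked(c,f), marked(d,d), marked(e,c), near(c,f), on(e,c), on(f,c)}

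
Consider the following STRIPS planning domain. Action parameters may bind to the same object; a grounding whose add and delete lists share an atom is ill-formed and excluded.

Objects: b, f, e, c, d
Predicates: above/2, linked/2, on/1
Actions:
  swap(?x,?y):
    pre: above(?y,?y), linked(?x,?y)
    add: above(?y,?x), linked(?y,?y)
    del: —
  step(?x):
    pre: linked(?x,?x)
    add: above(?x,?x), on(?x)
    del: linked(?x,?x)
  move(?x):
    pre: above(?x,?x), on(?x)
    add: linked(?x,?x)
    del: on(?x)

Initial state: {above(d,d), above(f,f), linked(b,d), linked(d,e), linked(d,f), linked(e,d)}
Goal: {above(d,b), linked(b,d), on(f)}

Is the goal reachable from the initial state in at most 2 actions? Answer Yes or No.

1. swap(b,d)  →  {above(d,b), above(d,d), above(f,f), linked(b,d), linked(d,d), linked(d,e), linked(d,f), linked(e,d)}
2. swap(d,f)  →  {above(d,b), above(d,d), above(f,d), above(f,f), linked(b,d), linked(d,d), linked(d,e), linked(d,f), linked(e,d), linked(f,f)}
3. step(f)  →  {above(d,b), above(d,d), above(f,d), above(f,f), linked(b,d), linked(d,d), linked(d,e), linked(d,f), linked(e,d), on(f)}
optimal plan length = 3; 3 > 2

No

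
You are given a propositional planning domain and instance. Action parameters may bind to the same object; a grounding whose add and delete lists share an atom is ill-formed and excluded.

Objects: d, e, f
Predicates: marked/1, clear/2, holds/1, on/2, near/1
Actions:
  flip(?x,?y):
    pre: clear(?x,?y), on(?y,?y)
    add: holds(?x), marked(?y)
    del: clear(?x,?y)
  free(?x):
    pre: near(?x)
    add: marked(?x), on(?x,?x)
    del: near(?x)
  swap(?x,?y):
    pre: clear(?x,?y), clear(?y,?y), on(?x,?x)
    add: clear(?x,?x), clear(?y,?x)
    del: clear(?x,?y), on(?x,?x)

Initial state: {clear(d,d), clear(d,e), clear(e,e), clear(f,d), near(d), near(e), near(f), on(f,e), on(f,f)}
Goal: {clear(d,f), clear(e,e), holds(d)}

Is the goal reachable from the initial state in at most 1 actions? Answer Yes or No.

1. free(d)  →  {clear(d,d), clear(d,e), clear(e,e), clear(f,d), marked(d), near(e), near(f), on(d,d), on(f,e), on(f,f)}
2. swap(f,d)  →  {clear(d,d), clear(d,e), clear(d,f), clear(e,e), clear(f,f), marked(d), near(e), near(f), on(d,d), on(f,e)}
3. flip(d,d)  →  {clear(d,e), clear(d,f), clear(e,e), clear(f,f), holds(d), marked(d), near(e), near(f), on(d,d), on(f,e)}
optimal plan length = 3; 3 > 1

No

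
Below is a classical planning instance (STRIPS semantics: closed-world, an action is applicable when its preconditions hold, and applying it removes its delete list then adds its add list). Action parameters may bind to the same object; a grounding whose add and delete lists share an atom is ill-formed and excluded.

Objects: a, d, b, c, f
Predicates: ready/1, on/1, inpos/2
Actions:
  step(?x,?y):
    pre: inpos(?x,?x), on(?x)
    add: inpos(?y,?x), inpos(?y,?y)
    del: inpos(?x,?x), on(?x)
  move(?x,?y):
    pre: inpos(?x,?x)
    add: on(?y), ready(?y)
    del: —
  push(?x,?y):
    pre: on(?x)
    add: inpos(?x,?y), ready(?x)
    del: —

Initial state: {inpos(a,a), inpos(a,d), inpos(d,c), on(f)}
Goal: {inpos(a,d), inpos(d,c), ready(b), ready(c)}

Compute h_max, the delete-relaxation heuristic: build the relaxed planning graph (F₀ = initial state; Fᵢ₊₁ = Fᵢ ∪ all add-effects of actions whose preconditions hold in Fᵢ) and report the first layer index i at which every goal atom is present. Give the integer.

F0 = init (4 atoms)
F1 = F0 ∪ {inpos(f,a), inpos(f,b), inpos(f,c), inpos(f,d), inpos(f,f), on(a), on(b), on(c), on(d), ready(a), ready(b), ready(c), ready(d), ready(f)}  (18 atoms)
goal ⊆ F1  ⇒  h_max = 1

1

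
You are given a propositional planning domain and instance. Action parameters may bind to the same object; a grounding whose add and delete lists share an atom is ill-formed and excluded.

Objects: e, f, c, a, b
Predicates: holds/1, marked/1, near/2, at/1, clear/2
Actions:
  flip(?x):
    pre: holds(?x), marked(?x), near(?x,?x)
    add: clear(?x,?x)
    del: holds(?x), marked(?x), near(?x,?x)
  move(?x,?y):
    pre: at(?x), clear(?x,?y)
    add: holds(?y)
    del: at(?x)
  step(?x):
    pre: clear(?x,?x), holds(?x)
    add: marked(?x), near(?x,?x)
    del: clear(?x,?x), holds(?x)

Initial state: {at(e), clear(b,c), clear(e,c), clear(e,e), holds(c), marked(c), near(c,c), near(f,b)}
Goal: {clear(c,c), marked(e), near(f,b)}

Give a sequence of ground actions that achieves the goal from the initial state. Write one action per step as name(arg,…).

flip(c); move(e,e); step(e)

1. flip(c)  →  {at(e), clear(b,c), clear(c,c), clear(e,c), clear(e,e), near(f,b)}
2. move(e,e)  →  {clear(b,c), clear(c,c), clear(e,c), clear(e,e), holds(e), near(f,b)}
3. step(e)  →  {clear(b,c), clear(c,c), clear(e,c), marked(e), near(e,e), near(f,b)}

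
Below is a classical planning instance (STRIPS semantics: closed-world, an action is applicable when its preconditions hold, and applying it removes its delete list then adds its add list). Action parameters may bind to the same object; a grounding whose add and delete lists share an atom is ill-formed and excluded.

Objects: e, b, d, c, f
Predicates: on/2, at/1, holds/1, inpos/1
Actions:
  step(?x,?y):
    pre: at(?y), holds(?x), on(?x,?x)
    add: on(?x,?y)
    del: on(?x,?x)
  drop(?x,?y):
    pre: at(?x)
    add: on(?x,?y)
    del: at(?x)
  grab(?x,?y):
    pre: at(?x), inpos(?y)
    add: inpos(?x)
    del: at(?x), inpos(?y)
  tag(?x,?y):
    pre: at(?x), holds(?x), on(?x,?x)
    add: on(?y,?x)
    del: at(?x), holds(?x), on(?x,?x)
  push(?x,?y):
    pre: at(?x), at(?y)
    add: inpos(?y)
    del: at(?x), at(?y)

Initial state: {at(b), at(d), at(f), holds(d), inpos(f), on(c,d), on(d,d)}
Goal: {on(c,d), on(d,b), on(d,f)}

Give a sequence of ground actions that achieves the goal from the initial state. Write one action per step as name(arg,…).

1. step(d,b)  →  {at(b), at(d), at(f), holds(d), inpos(f), on(c,d), on(d,b)}
2. drop(d,f)  →  {at(b), at(f), holds(d), inpos(f), on(c,d), on(d,b), on(d,f)}

step(d,b); drop(d,f)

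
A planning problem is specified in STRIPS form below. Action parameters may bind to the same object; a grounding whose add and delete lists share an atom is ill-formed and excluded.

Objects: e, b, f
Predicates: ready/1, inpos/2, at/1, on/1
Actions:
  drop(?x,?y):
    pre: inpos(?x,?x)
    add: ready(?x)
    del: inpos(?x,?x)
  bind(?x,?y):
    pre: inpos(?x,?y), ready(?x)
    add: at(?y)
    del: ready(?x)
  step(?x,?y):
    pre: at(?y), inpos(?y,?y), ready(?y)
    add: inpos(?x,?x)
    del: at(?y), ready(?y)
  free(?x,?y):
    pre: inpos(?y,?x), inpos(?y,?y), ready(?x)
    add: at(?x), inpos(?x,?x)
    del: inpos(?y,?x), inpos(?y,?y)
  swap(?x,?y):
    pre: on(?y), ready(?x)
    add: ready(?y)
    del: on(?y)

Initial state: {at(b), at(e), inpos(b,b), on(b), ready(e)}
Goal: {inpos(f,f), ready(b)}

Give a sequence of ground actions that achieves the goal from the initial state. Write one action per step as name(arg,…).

1. swap(e,b)  →  {at(b), at(e), inpos(b,b), ready(b), ready(e)}
2. step(f,b)  →  {at(e), inpos(b,b), inpos(f,f), ready(e)}
3. drop(b,e)  →  {at(e), inpos(f,f), ready(b), ready(e)}

swap(e,b); step(f,b); drop(b,e)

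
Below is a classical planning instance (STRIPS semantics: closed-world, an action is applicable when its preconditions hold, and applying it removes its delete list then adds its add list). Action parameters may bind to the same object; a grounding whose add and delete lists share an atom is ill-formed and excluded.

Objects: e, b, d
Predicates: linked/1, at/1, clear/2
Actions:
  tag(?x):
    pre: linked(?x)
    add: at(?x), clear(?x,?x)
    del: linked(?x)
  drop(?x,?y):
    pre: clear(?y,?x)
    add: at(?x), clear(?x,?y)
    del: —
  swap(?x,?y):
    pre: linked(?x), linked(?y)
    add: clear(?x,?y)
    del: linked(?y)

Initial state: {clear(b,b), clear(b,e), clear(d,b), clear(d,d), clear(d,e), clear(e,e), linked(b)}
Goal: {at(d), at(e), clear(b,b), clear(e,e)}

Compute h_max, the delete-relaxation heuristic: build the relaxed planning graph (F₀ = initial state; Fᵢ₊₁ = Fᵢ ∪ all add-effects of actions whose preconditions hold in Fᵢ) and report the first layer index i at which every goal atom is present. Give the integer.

1

F0 = init (7 atoms)
F1 = F0 ∪ {at(b), at(d), at(e), clear(b,d), clear(e,b), clear(e,d)}  (13 atoms)
goal ⊆ F1  ⇒  h_max = 1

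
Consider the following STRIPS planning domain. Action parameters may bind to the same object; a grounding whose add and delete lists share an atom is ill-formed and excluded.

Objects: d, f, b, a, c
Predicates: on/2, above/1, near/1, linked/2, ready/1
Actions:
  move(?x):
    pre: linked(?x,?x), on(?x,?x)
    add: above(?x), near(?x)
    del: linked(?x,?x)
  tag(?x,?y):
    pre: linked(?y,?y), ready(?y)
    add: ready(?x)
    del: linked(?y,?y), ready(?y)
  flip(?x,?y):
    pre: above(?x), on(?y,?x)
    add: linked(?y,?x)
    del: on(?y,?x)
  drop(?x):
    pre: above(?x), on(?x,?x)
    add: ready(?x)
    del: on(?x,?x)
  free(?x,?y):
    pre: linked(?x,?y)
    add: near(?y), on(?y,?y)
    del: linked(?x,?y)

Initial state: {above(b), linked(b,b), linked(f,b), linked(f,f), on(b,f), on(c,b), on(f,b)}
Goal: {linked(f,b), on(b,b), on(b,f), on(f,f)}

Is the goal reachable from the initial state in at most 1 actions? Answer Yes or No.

1. free(f,f)  →  {above(b), linked(b,b), linked(f,b), near(f), on(b,f), on(c,b), on(f,b), on(f,f)}
2. free(b,b)  →  {above(b), linked(f,b), near(b), near(f), on(b,b), on(b,f), on(c,b), on(f,b), on(f,f)}
optimal plan length = 2; 2 > 1

No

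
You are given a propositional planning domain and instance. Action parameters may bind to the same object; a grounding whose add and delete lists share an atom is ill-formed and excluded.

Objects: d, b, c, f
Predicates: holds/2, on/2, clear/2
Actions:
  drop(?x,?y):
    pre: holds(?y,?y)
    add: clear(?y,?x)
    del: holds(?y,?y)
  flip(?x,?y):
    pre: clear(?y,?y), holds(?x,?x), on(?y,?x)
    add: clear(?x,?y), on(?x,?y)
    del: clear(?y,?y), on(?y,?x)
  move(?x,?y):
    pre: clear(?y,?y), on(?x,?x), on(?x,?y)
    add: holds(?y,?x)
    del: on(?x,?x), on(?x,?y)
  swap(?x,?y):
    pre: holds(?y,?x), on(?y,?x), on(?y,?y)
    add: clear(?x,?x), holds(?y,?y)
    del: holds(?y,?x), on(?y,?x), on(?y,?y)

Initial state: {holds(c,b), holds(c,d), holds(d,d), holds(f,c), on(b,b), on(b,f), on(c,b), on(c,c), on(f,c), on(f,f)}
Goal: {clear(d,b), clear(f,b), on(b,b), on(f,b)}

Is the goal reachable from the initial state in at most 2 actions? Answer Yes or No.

No

1. drop(b,d)  →  {clear(d,b), holds(c,b), holds(c,d), holds(f,c), on(b,b), on(b,f), on(c,b), on(c,c), on(f,c), on(f,f)}
2. swap(b,c)  →  {clear(b,b), clear(d,b), holds(c,c), holds(c,d), holds(f,c), on(b,b), on(b,f), on(f,c), on(f,f)}
3. swap(c,f)  →  {clear(b,b), clear(c,c), clear(d,b), holds(c,c), holds(c,d), holds(f,f), on(b,b), on(b,f)}
4. flip(f,b)  →  {clear(c,c), clear(d,b), clear(f,b), holds(c,c), holds(c,d), holds(f,f), on(b,b), on(f,b)}
optimal plan length = 4; 4 > 2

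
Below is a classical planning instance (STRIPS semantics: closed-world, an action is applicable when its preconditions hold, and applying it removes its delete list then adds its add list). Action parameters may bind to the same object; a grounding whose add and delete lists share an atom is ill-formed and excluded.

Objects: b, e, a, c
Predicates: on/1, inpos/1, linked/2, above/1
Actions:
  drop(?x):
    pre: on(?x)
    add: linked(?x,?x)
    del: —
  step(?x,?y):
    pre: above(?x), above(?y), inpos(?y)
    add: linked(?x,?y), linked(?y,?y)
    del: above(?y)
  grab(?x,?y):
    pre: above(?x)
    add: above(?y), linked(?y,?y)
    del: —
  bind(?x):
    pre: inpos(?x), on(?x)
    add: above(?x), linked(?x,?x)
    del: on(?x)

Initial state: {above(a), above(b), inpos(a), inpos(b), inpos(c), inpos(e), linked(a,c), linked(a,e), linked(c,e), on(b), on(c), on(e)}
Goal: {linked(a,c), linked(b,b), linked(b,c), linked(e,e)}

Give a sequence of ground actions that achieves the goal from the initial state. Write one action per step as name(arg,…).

drop(b); drop(e); grab(b,c); step(b,c)

1. drop(b)  →  {above(a), above(b), inpos(a), inpos(b), inpos(c), inpos(e), linked(a,c), linked(a,e), linked(b,b), linked(c,e), on(b), on(c), on(e)}
2. drop(e)  →  {above(a), above(b), inpos(a), inpos(b), inpos(c), inpos(e), linked(a,c), linked(a,e), linked(b,b), linked(c,e), linked(e,e), on(b), on(c), on(e)}
3. grab(b,c)  →  {above(a), above(b), above(c), inpos(a), inpos(b), inpos(c), inpos(e), linked(a,c), linked(a,e), linked(b,b), linked(c,c), linked(c,e), linked(e,e), on(b), on(c), on(e)}
4. step(b,c)  →  {above(a), above(b), inpos(a), inpos(b), inpos(c), inpos(e), linked(a,c), linked(a,e), linked(b,b), linked(b,c), linked(c,c), linked(c,e), linked(e,e), on(b), on(c), on(e)}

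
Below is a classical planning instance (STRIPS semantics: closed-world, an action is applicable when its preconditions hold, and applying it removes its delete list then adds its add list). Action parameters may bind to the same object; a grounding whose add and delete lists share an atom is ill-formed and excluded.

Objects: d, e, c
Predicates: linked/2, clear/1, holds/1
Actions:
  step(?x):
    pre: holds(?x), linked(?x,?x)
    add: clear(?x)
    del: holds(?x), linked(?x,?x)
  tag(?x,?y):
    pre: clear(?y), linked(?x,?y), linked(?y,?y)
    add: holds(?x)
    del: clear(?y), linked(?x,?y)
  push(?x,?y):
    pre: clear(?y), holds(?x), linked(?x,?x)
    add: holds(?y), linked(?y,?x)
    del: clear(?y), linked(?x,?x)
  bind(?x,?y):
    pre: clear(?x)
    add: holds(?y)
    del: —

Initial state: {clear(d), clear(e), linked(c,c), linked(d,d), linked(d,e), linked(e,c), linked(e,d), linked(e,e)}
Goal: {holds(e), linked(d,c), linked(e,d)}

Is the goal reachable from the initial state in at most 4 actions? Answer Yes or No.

1. tag(e,e)  →  {clear(d), holds(e), linked(c,c), linked(d,d), linked(d,e), linked(e,c), linked(e,d)}
2. bind(d,c)  →  {clear(d), holds(c), holds(e), linked(c,c), linked(d,d), linked(d,e), linked(e,c), linked(e,d)}
3. push(c,d)  →  {holds(c), holds(d), holds(e), linked(d,c), linked(d,d), linked(d,e), linked(e,c), linked(e,d)}
optimal plan length = 3; 3 ≤ 4

Yes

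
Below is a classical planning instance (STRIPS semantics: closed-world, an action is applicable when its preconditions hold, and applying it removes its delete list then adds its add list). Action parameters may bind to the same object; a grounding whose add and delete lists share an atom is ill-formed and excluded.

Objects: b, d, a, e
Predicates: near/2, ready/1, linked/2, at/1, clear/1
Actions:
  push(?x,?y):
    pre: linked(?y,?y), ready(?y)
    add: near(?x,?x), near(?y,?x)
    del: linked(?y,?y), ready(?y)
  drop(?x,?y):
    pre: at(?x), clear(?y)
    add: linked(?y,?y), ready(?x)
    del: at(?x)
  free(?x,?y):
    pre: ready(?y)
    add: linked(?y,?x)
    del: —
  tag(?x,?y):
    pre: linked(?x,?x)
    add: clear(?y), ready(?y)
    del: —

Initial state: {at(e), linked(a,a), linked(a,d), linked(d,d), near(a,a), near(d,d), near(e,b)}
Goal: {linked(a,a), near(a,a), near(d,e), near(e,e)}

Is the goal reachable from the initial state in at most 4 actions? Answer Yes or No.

Yes

1. tag(d,d)  →  {at(e), clear(d), linked(a,a), linked(a,d), linked(d,d), near(a,a), near(d,d), near(e,b), ready(d)}
2. push(e,d)  →  {at(e), clear(d), linked(a,a), linked(a,d), near(a,a), near(d,d), near(d,e), near(e,b), near(e,e)}
optimal plan length = 2; 2 ≤ 4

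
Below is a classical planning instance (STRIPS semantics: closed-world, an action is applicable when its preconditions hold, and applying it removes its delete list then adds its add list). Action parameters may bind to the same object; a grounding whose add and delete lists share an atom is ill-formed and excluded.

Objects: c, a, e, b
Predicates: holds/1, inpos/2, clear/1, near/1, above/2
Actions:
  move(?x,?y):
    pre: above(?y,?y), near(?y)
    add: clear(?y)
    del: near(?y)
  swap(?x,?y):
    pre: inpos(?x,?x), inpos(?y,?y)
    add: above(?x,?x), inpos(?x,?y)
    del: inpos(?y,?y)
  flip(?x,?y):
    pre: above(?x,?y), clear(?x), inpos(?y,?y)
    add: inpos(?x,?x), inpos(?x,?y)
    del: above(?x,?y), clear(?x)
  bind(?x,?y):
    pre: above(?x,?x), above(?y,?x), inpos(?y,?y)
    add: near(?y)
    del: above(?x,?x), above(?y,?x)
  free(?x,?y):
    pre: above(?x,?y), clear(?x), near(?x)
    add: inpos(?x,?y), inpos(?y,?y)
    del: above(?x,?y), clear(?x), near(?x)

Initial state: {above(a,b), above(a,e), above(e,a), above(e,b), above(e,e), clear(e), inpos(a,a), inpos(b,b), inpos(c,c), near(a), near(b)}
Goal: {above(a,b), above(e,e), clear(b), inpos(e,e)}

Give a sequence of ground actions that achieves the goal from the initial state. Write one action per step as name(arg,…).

1. swap(b,c)  →  {above(a,b), above(a,e), above(b,b), above(e,a), above(e,b), above(e,e), clear(e), inpos(a,a), inpos(b,b), inpos(b,c), near(a), near(b)}
2. move(c,b)  →  {above(a,b), above(a,e), above(b,b), above(e,a), above(e,b), above(e,e), clear(b), clear(e), inpos(a,a), inpos(b,b), inpos(b,c), near(a)}
3. flip(e,a)  →  {above(a,b), above(a,e), above(b,b), above(e,b), above(e,e), clear(b), inpos(a,a), inpos(b,b), inpos(b,c), inpos(e,a), inpos(e,e), near(a)}

swap(b,c); move(c,b); flip(e,a)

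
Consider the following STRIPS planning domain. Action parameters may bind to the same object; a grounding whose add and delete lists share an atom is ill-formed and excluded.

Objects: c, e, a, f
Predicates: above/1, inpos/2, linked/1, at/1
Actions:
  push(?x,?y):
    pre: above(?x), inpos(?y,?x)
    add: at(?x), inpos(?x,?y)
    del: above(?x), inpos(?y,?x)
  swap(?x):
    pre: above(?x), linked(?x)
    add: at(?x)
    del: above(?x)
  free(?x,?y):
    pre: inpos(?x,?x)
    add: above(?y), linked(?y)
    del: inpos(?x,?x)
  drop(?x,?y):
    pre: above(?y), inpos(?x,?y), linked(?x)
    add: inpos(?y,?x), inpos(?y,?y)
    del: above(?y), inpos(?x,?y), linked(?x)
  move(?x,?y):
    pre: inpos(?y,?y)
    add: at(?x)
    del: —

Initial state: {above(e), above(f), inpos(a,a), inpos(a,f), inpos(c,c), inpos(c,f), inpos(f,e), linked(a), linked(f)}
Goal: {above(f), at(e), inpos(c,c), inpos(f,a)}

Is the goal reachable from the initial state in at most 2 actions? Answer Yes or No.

No

1. push(e,f)  →  {above(f), at(e), inpos(a,a), inpos(a,f), inpos(c,c), inpos(c,f), inpos(e,f), linked(a), linked(f)}
2. push(f,a)  →  {at(e), at(f), inpos(a,a), inpos(c,c), inpos(c,f), inpos(e,f), inpos(f,a), linked(a), linked(f)}
3. free(a,f)  →  {above(f), at(e), at(f), inpos(c,c), inpos(c,f), inpos(e,f), inpos(f,a), linked(a), linked(f)}
optimal plan length = 3; 3 > 2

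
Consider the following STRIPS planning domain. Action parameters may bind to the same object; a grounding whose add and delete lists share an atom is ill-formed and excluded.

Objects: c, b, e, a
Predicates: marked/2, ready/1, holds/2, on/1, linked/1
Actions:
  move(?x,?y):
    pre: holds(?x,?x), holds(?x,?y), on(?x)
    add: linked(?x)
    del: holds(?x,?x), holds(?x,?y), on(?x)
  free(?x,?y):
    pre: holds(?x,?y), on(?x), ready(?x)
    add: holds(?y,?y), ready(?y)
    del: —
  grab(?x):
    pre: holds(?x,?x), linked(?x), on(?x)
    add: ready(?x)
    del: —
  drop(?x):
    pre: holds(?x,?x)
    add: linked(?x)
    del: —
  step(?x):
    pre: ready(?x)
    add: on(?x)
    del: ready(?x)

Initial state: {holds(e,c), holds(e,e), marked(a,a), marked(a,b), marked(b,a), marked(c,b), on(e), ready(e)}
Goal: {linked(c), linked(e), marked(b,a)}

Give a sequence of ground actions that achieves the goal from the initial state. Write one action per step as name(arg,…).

free(e,c); move(e,c); drop(c)

1. free(e,c)  →  {holds(c,c), holds(e,c), holds(e,e), marked(a,a), marked(a,b), marked(b,a), marked(c,b), on(e), ready(c), ready(e)}
2. move(e,c)  →  {holds(c,c), linked(e), marked(a,a), marked(a,b), marked(b,a), marked(c,b), ready(c), ready(e)}
3. drop(c)  →  {holds(c,c), linked(c), linked(e), marked(a,a), marked(a,b), marked(b,a), marked(c,b), ready(c), ready(e)}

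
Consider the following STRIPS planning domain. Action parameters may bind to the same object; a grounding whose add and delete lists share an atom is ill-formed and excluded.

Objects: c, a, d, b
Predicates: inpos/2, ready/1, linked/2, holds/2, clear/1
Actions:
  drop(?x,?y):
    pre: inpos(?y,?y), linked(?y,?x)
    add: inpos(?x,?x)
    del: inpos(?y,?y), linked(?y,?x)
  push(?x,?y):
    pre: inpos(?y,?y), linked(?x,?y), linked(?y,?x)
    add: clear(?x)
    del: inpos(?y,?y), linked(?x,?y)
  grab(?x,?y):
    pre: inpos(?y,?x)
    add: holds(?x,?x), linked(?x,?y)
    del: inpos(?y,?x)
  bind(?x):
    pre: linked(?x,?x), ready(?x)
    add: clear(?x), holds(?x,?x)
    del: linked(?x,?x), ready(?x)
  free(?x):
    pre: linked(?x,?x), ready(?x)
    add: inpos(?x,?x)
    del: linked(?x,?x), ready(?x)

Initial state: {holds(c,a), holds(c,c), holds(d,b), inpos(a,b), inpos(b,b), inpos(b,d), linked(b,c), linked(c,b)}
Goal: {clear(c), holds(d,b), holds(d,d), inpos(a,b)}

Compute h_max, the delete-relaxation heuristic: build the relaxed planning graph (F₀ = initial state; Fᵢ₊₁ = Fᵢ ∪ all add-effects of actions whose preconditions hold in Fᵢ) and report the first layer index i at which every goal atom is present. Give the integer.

F0 = init (8 atoms)
F1 = F0 ∪ {clear(c), holds(b,b), holds(d,d), inpos(c,c), linked(b,a), linked(b,b), linked(d,b)}  (15 atoms)
goal ⊆ F1  ⇒  h_max = 1

1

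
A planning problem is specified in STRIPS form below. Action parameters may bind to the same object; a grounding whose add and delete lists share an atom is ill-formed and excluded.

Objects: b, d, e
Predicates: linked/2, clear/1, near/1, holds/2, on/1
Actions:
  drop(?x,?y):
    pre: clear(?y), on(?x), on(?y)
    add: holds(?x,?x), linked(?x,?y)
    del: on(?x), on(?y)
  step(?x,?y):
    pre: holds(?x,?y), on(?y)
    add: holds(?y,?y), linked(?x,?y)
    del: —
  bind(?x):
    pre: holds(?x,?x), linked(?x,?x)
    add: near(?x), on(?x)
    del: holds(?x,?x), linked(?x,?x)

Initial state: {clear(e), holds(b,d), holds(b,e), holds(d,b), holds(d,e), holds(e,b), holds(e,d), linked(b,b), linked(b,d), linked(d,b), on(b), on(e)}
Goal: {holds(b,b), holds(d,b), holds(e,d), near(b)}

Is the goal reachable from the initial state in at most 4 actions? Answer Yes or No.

Yes

1. drop(b,e)  →  {clear(e), holds(b,b), holds(b,d), holds(b,e), holds(d,b), holds(d,e), holds(e,b), holds(e,d), linked(b,b), linked(b,d), linked(b,e), linked(d,b)}
2. bind(b)  →  {clear(e), holds(b,d), holds(b,e), holds(d,b), holds(d,e), holds(e,b), holds(e,d), linked(b,d), linked(b,e), linked(d,b), near(b), on(b)}
3. step(d,b)  →  {clear(e), holds(b,b), holds(b,d), holds(b,e), holds(d,b), holds(d,e), holds(e,b), holds(e,d), linked(b,d), linked(b,e), linked(d,b), near(b), on(b)}
optimal plan length = 3; 3 ≤ 4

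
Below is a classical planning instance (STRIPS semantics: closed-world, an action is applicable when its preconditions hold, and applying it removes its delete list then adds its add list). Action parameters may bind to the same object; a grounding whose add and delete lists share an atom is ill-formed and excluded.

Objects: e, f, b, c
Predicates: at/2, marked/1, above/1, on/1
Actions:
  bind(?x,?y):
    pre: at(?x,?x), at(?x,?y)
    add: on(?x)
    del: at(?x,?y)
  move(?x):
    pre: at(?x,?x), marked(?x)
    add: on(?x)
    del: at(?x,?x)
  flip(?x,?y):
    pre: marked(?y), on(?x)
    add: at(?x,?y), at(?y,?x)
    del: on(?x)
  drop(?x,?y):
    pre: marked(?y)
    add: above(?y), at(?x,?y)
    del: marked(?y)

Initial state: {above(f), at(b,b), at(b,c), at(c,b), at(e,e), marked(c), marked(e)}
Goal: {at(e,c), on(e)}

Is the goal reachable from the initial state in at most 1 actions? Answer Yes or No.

No

1. bind(e,e)  →  {above(f), at(b,b), at(b,c), at(c,b), marked(c), marked(e), on(e)}
2. drop(e,c)  →  {above(c), above(f), at(b,b), at(b,c), at(c,b), at(e,c), marked(e), on(e)}
optimal plan length = 2; 2 > 1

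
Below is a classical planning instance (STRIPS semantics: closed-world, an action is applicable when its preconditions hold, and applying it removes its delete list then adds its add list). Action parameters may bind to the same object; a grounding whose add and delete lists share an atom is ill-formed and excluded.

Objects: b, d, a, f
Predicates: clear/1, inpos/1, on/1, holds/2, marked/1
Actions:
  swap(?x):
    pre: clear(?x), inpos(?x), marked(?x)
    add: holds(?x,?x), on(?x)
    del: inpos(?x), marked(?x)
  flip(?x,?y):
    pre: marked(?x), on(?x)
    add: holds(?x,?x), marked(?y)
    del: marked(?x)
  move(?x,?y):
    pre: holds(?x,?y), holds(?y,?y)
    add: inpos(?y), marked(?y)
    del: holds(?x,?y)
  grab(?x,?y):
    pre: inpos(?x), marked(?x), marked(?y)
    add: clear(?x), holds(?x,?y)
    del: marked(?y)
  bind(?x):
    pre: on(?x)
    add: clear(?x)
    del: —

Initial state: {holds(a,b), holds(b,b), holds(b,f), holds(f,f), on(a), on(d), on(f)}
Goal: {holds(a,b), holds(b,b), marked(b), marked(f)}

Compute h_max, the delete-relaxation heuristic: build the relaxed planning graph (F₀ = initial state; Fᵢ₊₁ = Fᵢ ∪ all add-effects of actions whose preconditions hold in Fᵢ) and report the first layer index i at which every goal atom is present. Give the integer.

1

F0 = init (7 atoms)
F1 = F0 ∪ {clear(a), clear(d), clear(f), inpos(b), inpos(f), marked(b), marked(f)}  (14 atoms)
goal ⊆ F1  ⇒  h_max = 1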